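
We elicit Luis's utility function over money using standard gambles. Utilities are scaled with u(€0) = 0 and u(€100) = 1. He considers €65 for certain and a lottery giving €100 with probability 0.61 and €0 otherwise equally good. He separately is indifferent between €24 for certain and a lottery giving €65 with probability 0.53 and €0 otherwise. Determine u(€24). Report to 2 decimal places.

0.32

From the first indifference, u(€65) = 0.61·u(€100) + 0.39·u(€0) = 0.61·1 + 0.39·0 = 0.61.
Then u(€24) = 0.53·u(€65) + 0.47·u(€0) = 0.53·0.61 + 0.47·0.00 = 0.3233.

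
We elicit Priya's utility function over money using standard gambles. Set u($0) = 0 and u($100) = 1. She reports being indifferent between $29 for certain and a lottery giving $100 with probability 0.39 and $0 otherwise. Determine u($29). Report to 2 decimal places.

0.39

By the standard-gamble method, u($29) is just the indifference probability on the best outcome: 0.39.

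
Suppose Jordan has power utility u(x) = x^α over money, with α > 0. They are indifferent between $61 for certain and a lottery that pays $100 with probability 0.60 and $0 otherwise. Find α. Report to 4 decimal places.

Since u(0) = 0, the lottery's EU is 0.60·100^α.
Setting u(61) equal to that: 61^α = 0.60·100^α ⇒ (61/100)^α = 0.60.
Taking logs: α·ln(61/100) = ln(0.60), so α = -0.5108256 / -0.4942963 ≈ 1.0334.

α ≈ 1.0334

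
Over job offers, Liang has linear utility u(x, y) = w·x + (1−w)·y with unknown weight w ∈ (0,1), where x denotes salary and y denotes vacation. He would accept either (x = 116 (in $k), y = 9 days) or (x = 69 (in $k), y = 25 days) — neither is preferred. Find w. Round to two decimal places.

w = 0.25

Equating utilities: w·116 + (1−w)·9 = w·69 + (1−w)·25.
w·(116−69) = (1−w)·(25−9), i.e. w·47 = (1−w)·16.
Hence w = 16/(47+16) = 16/63 = 0.25.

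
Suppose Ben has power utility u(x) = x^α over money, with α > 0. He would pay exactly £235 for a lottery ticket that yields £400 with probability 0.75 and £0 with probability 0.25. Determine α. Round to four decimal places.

The lottery's expected utility is 0.75·u(400) + 0.25·u(0) = 0.75·400^α (since u(0) = 0 for α > 0).
Setting u(235) equal to that: 235^α = 0.75·400^α ⇒ (235/400)^α = 0.75.
α = ln(0.75) / ln(235/400) = -0.2876821/-0.5318790 ≈ 0.5409.

α ≈ 0.5409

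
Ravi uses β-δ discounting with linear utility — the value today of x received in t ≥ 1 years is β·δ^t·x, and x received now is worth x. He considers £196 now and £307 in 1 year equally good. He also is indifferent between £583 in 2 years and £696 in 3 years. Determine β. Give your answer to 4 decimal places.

The second indifference involves only future payoffs, so β cancels: β·δ^2·583 = β·δ^3·696, giving δ = 583/696 = 0.83764.
Now use the now-vs-future pair: 196 = β·δ·307 gives β = 196/(0.83764·307) ≈ 0.7622.

β ≈ 0.7622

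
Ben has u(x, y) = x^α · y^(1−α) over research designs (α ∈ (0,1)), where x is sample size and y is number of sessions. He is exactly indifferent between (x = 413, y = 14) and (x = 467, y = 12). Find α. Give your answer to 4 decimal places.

α ≈ 0.5564

The Cobb–Douglas utilities coincide, so 413^α·14^(1−α) = 467^α·12^(1−α).
Rearrange to (413/467)^α = (12/14)^(1−α) and take logs: α·-0.1228817 = (1−α)·-0.1541507.
With A = -0.1228817 and B = -0.1541507: α·A = (1−α)·B, so α = B/(A+B) = -0.1541507/-0.2770324 ≈ 0.5564.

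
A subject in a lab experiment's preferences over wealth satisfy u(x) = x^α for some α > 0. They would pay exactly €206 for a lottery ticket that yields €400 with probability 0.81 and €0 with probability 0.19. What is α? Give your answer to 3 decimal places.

α ≈ 0.318

Since u(0) = 0, the lottery's EU is 0.81·400^α.
Setting u(206) equal to that: 206^α = 0.81·400^α ⇒ (206/400)^α = 0.81.
Taking logs: α·ln(206/400) = ln(0.81), so α = -0.210721 / -0.663588 ≈ 0.318.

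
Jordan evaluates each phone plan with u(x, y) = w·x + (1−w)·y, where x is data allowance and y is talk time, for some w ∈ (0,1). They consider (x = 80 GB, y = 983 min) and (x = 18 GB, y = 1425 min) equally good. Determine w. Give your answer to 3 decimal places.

u(80,983) = u(18,1425) means w·80 + (1−w)·983 = w·18 + (1−w)·1425.
Rearranging, 62·w − 442·(1−w) = 0.
The marginal rate of substitution is 442/62, so w = 442/(62+442) = 0.877.

w = 0.877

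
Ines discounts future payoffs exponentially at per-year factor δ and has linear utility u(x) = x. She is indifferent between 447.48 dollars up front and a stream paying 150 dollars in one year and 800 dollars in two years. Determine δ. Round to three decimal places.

δ ≈ 0.660

The stream is worth 150δ + 800δ² today, so 150δ + 800δ² = 447.48.
That is, 800δ² + 150δ − 447.48 = 0, a quadratic in δ.
δ = (−150 + √(150² + 4·800·447.48)) / (2·800) = (−150 + √1454436.00) / 1600 ≈ 0.660.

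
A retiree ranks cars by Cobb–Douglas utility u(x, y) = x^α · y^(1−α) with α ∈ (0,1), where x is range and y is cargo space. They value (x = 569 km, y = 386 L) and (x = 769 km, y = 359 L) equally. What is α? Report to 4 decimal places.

α ≈ 0.1940

The Cobb–Douglas utilities coincide, so 569^α·386^(1−α) = 769^α·359^(1−α).
(569/769)^α = (359/386)^(1−α); take logs: α·ln(569/769) = (1−α)·ln(359/386), i.e. α·-0.3012105 = (1−α)·-0.0725150.
With A = -0.3012105 and B = -0.0725150: α·A = (1−α)·B, so α = B/(A+B) = -0.0725150/-0.3737255 ≈ 0.1940.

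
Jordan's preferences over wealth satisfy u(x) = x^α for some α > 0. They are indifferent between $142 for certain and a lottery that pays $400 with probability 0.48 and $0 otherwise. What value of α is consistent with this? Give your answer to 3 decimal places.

α ≈ 0.709

EU(lottery) = 0.48·400^α + 0.52·0 = 0.48·400^α.
Indifference: 142^α = 0.48·400^α, so (142/400)^α = 0.48.
Take logs: α = ln 0.48 / ln(142/400) ≈ 0.70871.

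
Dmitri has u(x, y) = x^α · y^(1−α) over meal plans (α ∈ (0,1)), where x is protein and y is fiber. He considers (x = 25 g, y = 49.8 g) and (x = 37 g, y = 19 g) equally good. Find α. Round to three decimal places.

Indifference: 25^α · 49.8^(1−α) = 37^α · 19^(1−α).
Rearrange to (25/37)^α = (19/49.8)^(1−α) and take logs: α·-0.392042 = (1−α)·-0.963576.
With A = -0.392042 and B = -0.963576: α·A = (1−α)·B, so α = B/(A+B) = -0.963576/-1.355618 ≈ 0.711.

α ≈ 0.711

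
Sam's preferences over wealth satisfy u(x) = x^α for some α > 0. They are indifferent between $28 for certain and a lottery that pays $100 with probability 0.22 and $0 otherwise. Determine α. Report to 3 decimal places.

The lottery's expected utility is 0.22·u(100) + 0.78·u(0) = 0.22·100^α (since u(0) = 0 for α > 0).
Indifference: 28^α = 0.22·100^α, so (28/100)^α = 0.22.
Take logs: α = ln 0.22 / ln(28/100) ≈ 1.18945.

α ≈ 1.189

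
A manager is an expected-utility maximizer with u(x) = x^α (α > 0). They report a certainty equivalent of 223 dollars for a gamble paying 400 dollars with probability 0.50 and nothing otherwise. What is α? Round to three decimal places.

α ≈ 1.186

Since u(0) = 0, the lottery's EU is 0.50·400^α.
Equating: 223^α = 0.50·400^α, i.e. 0.5575^α = 0.50.
Take logs: α = ln 0.50 / ln(223/400) ≈ 1.18630.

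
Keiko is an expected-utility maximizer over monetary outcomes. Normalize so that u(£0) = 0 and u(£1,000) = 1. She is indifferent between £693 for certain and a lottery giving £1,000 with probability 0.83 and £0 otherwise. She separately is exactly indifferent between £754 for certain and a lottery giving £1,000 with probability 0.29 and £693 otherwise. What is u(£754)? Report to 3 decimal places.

First, u(£693) = 0.83·u(£1,000) + 0.17·u(£0) = 0.83.
Chaining: u(£754) = 0.29·1.00 + 0.71·0.83 = 0.8793.

0.879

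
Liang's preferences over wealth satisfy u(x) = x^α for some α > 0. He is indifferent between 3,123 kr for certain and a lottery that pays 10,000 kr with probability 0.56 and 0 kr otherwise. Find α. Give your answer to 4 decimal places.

α ≈ 0.4982

Since u(0) = 0, the lottery's EU is 0.56·10000^α.
Equating: 3123^α = 0.56·10000^α, i.e. 0.3123^α = 0.56.
α = ln(0.56) / ln(3123/10000) = -0.5798185/-1.1637910 ≈ 0.4982.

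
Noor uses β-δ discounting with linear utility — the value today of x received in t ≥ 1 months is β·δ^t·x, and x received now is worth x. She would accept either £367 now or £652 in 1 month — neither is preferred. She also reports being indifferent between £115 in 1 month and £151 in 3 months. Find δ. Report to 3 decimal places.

The second indifference involves only future payoffs, so β cancels: β·δ^1·115 = β·δ^3·151, giving δ^2 = 115/151 = 0.76159, so δ = 0.87269.

δ ≈ 0.873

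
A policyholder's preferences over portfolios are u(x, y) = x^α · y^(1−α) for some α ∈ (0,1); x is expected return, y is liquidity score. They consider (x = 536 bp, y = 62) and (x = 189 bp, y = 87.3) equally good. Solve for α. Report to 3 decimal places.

Indifference: 536^α · 62^(1−α) = 189^α · 87.3^(1−α).
Rearrange to (536/189)^α = (87.3/62)^(1−α) and take logs: α·1.042387 = (1−α)·0.342216.
So α/(1−α) = (0.342216)/(1.042387) = 0.328300, and α = 0.328300/1.328300 ≈ 0.247.

α ≈ 0.247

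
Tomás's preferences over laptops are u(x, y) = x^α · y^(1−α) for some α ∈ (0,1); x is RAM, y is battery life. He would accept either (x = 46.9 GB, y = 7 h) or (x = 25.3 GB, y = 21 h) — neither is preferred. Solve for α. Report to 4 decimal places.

The Cobb–Douglas utilities coincide, so 46.9^α·7^(1−α) = 25.3^α·21^(1−α).
Taking logs: α·ln 46.9 + (1−α)·ln 7 = α·ln 25.3 + (1−α)·ln 21, i.e. α·0.6172133 = (1−α)·1.0986123.
With A = 0.6172133 and B = 1.0986123: α·A = (1−α)·B, so α = B/(A+B) = 1.0986123/1.7158256 ≈ 0.6403.

α ≈ 0.6403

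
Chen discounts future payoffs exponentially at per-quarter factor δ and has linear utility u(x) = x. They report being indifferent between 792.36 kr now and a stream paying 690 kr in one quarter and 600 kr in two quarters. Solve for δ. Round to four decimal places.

Equating present values: 792.36 = 690δ + 600δ².
So 600δ² + 690δ − 792.36 = 0.
δ = (−690 + √(690² + 4·600·792.36)) / (2·600) = (−690 + √2377764.00) / 1200 ≈ 0.7100.

δ ≈ 0.7100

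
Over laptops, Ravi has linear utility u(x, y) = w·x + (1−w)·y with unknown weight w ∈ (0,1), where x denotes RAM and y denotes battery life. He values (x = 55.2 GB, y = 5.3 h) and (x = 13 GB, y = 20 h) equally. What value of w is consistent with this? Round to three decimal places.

Equating utilities: w·55.2 + (1−w)·5.3 = w·13 + (1−w)·20.
w·(55.2−13) = (1−w)·(20−5.3), i.e. w·42.2 = (1−w)·14.7.
So w/(1−w) = 14.7/42.2 = 0.3483, giving w = 14.7/(42.2+14.7) = 0.258.

w = 0.258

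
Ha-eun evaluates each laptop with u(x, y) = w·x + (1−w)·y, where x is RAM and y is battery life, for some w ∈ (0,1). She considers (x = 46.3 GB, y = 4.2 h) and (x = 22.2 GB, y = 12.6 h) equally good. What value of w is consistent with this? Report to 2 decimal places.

Indifference: w·46.3 + (1−w)·4.2 = w·22.2 + (1−w)·12.6.
Collecting terms: w·24.1 = (1−w)·8.4.
The marginal rate of substitution is 8.4/24.1, so w = 8.4/(24.1+8.4) = 0.26.

w = 0.26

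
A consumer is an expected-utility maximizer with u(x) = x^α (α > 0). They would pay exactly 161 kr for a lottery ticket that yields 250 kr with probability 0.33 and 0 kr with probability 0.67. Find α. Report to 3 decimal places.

The lottery's expected utility is 0.33·u(250) + 0.67·u(0) = 0.33·250^α (since u(0) = 0 for α > 0).
Indifference: 161^α = 0.33·250^α, so (161/250)^α = 0.33.
α = ln(0.33) / ln(161/250) = -1.108663/-0.440057 ≈ 2.519.

α ≈ 2.519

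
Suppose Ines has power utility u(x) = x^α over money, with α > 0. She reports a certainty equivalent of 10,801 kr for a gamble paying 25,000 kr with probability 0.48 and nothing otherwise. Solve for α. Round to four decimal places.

α ≈ 0.8746

Since u(0) = 0, the lottery's EU is 0.48·25000^α.
Setting u(10801) equal to that: 10801^α = 0.48·25000^α ⇒ (10801/25000)^α = 0.48.
α = ln(0.48) / ln(10801/25000) = -0.7339692/-0.8392371 ≈ 0.8746.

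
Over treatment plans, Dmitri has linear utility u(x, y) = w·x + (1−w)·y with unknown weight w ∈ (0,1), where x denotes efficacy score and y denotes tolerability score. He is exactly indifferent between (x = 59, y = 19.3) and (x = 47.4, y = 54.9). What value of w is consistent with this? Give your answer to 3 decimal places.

w = 0.754

u(59,19.3) = u(47.4,54.9) means w·59 + (1−w)·19.3 = w·47.4 + (1−w)·54.9.
Collecting terms: w·11.6 = (1−w)·35.6.
So w/(1−w) = 35.6/11.6 = 3.0690, giving w = 35.6/(11.6+35.6) = 0.754.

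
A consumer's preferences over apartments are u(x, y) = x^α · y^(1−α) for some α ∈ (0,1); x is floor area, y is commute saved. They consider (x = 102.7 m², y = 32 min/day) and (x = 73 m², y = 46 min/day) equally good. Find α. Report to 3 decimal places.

α ≈ 0.515

Set the two utilities equal: 102.7^α·32^(1−α) = 73^α·46^(1−α).
Taking logs: α·ln 102.7 + (1−α)·ln 32 = α·ln 73 + (1−α)·ln 46, i.e. α·0.341353 = (1−α)·0.362905.
So α/(1−α) = (0.362905)/(0.341353) = 1.063137, and α = 1.063137/2.063137 ≈ 0.515.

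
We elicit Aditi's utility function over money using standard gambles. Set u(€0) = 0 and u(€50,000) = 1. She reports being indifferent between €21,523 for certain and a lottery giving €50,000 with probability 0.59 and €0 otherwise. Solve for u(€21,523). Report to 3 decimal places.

By the standard-gamble method, u(€21,523) is just the indifference probability on the best outcome: 0.59.

0.590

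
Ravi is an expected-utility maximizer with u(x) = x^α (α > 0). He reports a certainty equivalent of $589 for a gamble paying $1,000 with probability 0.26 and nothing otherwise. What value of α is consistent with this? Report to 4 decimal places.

α ≈ 2.5449

EU(lottery) = 0.26·1000^α + 0.74·0 = 0.26·1000^α.
Setting u(589) equal to that: 589^α = 0.26·1000^α ⇒ (589/1000)^α = 0.26.
α = ln(0.26) / ln(589/1000) = -1.3470736/-0.5293291 ≈ 2.5449.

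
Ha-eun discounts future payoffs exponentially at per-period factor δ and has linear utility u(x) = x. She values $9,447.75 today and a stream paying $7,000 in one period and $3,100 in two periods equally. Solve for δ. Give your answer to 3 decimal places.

δ ≈ 0.950

Equating present values: 9447.75 = 7000δ + 3100δ².
That is, 3100δ² + 7000δ − 9447.75 = 0, a quadratic in δ.
The positive root is δ = [−7000 + √(7000² + 4·3100·9447.75)] / (2·3100) = (−7000 + 12890.000)/6200 ≈ 0.950.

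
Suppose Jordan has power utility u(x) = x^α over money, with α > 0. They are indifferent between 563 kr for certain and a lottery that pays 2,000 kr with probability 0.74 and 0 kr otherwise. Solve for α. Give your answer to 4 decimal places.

EU(lottery) = 0.74·2000^α + 0.26·0 = 0.74·2000^α.
Indifference: 563^α = 0.74·2000^α, so (563/2000)^α = 0.74.
Take logs: α = ln 0.74 / ln(563/2000) ≈ 0.237535.

α ≈ 0.2375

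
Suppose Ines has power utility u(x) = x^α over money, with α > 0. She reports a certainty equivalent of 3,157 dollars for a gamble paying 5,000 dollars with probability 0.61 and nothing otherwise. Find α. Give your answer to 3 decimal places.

The lottery's expected utility is 0.61·u(5000) + 0.39·u(0) = 0.61·5000^α (since u(0) = 0 for α > 0).
Setting u(3157) equal to that: 3157^α = 0.61·5000^α ⇒ (3157/5000)^α = 0.61.
Taking logs: α·ln(3157/5000) = ln(0.61), so α = -0.494296 / -0.459816 ≈ 1.075.

α ≈ 1.075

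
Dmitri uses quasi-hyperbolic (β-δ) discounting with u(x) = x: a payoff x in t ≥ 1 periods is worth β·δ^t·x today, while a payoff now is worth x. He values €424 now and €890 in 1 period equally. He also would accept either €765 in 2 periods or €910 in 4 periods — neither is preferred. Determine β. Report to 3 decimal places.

β ≈ 0.520

From the later pair, β·δ^2·765 = β·δ^4·910; dividing through, δ^2 = 765/910 = 0.84066, so δ = 0.91687.
Now use the now-vs-future pair: 424 = β·δ·890 gives β = 424/(0.91687·890) ≈ 0.520.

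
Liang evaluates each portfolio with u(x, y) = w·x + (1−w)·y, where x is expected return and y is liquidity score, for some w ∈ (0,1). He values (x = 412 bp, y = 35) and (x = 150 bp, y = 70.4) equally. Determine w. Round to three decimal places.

w = 0.119

Equating utilities: w·412 + (1−w)·35 = w·150 + (1−w)·70.4.
Collecting terms: w·262 = (1−w)·35.4.
The marginal rate of substitution is 35.4/262, so w = 35.4/(262+35.4) = 0.119.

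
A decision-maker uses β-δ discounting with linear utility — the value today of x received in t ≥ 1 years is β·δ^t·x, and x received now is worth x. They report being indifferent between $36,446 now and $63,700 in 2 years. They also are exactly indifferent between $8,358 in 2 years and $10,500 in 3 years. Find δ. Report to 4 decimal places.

The second indifference involves only future payoffs, so β cancels: β·δ^2·8358 = β·δ^3·10500, giving δ = 8358/10500 = 0.79600.

δ ≈ 0.7960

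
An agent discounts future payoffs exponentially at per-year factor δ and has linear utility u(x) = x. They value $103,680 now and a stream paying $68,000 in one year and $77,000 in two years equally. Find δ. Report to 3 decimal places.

The stream is worth 68000δ + 77000δ² today, so 68000δ + 77000δ² = 103680.
Rearranged: 77000δ² + 68000δ − 103680 = 0.
The positive root is δ = [−68000 + √(68000² + 4·77000·103680)] / (2·77000) = (−68000 + 191200.000)/154000 ≈ 0.800.

δ ≈ 0.800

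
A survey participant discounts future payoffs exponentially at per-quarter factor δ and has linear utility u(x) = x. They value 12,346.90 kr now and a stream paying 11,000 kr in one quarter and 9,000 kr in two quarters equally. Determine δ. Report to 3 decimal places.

The stream is worth 11000δ + 9000δ² today, so 11000δ + 9000δ² = 12346.90.
So 9000δ² + 11000δ − 12346.90 = 0.
δ = (−11000 + √(11000² + 4·9000·12346.90)) / (2·9000) = (−11000 + √565488400.00) / 18000 ≈ 0.710.

δ ≈ 0.710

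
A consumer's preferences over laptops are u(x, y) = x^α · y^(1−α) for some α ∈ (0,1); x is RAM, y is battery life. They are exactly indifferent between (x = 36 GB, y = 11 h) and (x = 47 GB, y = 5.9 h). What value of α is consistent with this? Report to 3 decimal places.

The Cobb–Douglas utilities coincide, so 36^α·11^(1−α) = 47^α·5.9^(1−α).
Rearrange to (36/47)^α = (5.9/11)^(1−α) and take logs: α·-0.266629 = (1−α)·-0.622943.
Thus α·(-0.889572) = -0.622943, so α = -0.622943/-0.889572 ≈ 0.700.

α ≈ 0.700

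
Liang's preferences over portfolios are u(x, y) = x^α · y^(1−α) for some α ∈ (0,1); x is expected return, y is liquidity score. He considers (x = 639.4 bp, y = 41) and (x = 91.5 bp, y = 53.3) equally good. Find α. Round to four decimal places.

Indifference: 639.4^α · 41^(1−α) = 91.5^α · 53.3^(1−α).
(639.4/91.5)^α = (53.3/41)^(1−α); take logs: α·ln(639.4/91.5) = (1−α)·ln(53.3/41), i.e. α·1.9441913 = (1−α)·0.2623643.
Thus α·(2.2065556) = 0.2623643, so α = 0.2623643/2.2065556 ≈ 0.1189.

α ≈ 0.1189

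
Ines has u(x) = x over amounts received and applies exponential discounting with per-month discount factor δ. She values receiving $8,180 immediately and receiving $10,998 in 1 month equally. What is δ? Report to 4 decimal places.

δ ≈ 0.7438

Equating discounted utilities: u(8180) = δ·u(10998) ⇒ δ = u(8180)/u(10998).
With u(x) = x: δ = 8180/10998 = 0.74377.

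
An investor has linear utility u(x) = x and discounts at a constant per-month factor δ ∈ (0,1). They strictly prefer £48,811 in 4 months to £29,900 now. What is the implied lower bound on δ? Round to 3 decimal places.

δ > 0.885

Under u(x) = x this choice says 29900 < δ^4·48811.
So δ^4 > 29900/48811 = 0.61257; taking the 4th root of both positive sides preserves the inequality.
δ > (29900/48811)^(1/4) ≈ 0.885.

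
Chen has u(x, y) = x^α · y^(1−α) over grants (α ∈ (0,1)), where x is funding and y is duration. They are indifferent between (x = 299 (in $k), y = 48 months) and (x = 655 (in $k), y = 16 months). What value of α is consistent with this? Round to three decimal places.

The Cobb–Douglas utilities coincide, so 299^α·48^(1−α) = 655^α·16^(1−α).
Taking logs: α·ln 299 + (1−α)·ln 48 = α·ln 655 + (1−α)·ln 16, i.e. α·-0.784192 = (1−α)·-1.098612.
With A = -0.784192 and B = -1.098612: α·A = (1−α)·B, so α = B/(A+B) = -1.098612/-1.882804 ≈ 0.583.

α ≈ 0.583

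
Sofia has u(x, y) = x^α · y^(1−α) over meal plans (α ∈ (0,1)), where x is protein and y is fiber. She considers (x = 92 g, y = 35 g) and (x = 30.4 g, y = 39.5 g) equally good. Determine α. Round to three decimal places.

Set the two utilities equal: 92^α·35^(1−α) = 30.4^α·39.5^(1−α).
Rearrange to (92/30.4)^α = (39.5/35)^(1−α) and take logs: α·1.107346 = (1−α)·0.120953.
Thus α·(1.228299) = 0.120953, so α = 0.120953/1.228299 ≈ 0.098.

α ≈ 0.098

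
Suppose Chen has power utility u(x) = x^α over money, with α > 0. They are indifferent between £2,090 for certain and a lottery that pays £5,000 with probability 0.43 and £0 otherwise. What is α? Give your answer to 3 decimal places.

α ≈ 0.968

EU(lottery) = 0.43·5000^α + 0.57·0 = 0.43·5000^α.
Equating: 2090^α = 0.43·5000^α, i.e. 0.4180^α = 0.43.
Taking logs: α·ln(2090/5000) = ln(0.43), so α = -0.843970 / -0.872274 ≈ 0.968.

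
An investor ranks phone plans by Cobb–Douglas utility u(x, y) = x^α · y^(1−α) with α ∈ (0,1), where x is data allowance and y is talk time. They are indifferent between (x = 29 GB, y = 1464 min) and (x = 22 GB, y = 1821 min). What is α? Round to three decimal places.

α ≈ 0.441

Set the two utilities equal: 29^α·1464^(1−α) = 22^α·1821^(1−α).
(29/22)^α = (1821/1464)^(1−α); take logs: α·ln(29/22) = (1−α)·ln(1821/1464), i.e. α·0.276253 = (1−α)·0.218213.
So α/(1−α) = (0.218213)/(0.276253) = 0.789903, and α = 0.789903/1.789903 ≈ 0.441.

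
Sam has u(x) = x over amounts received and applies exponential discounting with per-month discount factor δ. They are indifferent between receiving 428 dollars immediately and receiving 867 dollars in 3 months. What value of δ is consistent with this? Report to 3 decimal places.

Indifference means u(428) = δ^3 · u(867), so δ^3 = u(428)/u(867).
With u(x) = x: δ^3 = 428/867 = 0.49366.
Hence δ = (0.49366)^(1/3) = 0.79033.

δ ≈ 0.790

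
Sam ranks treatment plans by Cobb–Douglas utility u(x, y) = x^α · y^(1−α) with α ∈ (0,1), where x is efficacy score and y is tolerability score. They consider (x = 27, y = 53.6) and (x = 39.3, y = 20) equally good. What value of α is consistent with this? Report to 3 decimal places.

α ≈ 0.724

Indifference: 27^α · 53.6^(1−α) = 39.3^α · 20^(1−α).
(27/39.3)^α = (20/53.6)^(1−α); take logs: α·ln(27/39.3) = (1−α)·ln(20/53.6), i.e. α·-0.375388 = (1−α)·-0.985817.
With A = -0.375388 and B = -0.985817: α·A = (1−α)·B, so α = B/(A+B) = -0.985817/-1.361205 ≈ 0.724.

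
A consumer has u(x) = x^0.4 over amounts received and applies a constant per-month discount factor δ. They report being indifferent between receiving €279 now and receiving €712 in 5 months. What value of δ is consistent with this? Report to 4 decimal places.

δ ≈ 0.9278

The payoff in 5 months is discounted by δ^5, so u(279) = δ^5·u(712) and δ^5 = u(279)/u(712).
With u(x) = x^0.4: δ^5 = 279^0.4/712^0.4 = (279/712)^0.4 = 0.68746.
Hence δ = (0.68746)^(1/5) = 0.927791.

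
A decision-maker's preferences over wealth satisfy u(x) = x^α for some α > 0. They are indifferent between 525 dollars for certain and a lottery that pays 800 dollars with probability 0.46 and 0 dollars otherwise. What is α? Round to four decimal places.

α ≈ 1.8436

EU(lottery) = 0.46·800^α + 0.54·0 = 0.46·800^α.
Setting u(525) equal to that: 525^α = 0.46·800^α ⇒ (525/800)^α = 0.46.
α = ln(0.46) / ln(525/800) = -0.7765288/-0.4212135 ≈ 1.8436.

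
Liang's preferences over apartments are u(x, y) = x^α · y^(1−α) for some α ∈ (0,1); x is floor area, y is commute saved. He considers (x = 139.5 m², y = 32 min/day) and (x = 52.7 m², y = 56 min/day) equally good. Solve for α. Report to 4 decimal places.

α ≈ 0.3650

The Cobb–Douglas utilities coincide, so 139.5^α·32^(1−α) = 52.7^α·56^(1−α).
Taking logs: α·ln 139.5 + (1−α)·ln 32 = α·ln 52.7 + (1−α)·ln 56, i.e. α·0.9734491 = (1−α)·0.5596158.
So α/(1−α) = (0.5596158)/(0.9734491) = 0.5748794, and α = 0.5748794/1.5748794 ≈ 0.3650.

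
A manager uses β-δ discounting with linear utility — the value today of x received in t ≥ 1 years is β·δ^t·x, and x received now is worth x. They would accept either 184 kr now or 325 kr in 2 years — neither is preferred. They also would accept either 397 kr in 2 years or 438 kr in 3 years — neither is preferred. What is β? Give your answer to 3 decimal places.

β ≈ 0.689

Both payoffs in the second observation are in the future, so β drops out: δ^2·397 = δ^3·438 ⇒ δ = 397/438 = 0.90639.
Now use the now-vs-future pair: 184 = β·δ^2·325 gives β = 184/(0.82155·325) ≈ 0.689.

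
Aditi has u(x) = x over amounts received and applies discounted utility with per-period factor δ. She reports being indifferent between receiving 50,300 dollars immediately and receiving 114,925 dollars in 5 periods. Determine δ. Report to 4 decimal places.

Indifference means u(50300) = δ^5 · u(114925), so δ^5 = u(50300)/u(114925).
With u(x) = x: δ^5 = 50300/114925 = 0.43768.
Hence δ = (0.43768)^(1/5) = 0.847678.

δ ≈ 0.8477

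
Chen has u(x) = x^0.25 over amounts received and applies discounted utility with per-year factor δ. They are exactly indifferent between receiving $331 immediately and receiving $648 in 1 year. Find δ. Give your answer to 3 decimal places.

δ ≈ 0.845

Indifference means u(331) = δ · u(648), so δ = u(331)/u(648).
Since u(x) = x^0.25, δ = (331/648)^0.25 = 0.51080^0.25 = 0.84540.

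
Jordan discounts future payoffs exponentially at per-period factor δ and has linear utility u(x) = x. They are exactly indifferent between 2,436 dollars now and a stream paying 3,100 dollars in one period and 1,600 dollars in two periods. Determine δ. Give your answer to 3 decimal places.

δ ≈ 0.600

Present value of the stream is 3100·δ + 1600·δ². Indifference gives 3100δ + 1600δ² = 2436.
Rearranged: 1600δ² + 3100δ − 2436 = 0.
By the quadratic formula (taking the positive root), δ = (−3100 + √25200400.00) / 3200 ≈ 0.600.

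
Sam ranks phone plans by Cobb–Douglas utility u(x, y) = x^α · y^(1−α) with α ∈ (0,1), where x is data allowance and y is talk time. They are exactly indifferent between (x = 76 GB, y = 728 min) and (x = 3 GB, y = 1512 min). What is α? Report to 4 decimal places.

Indifference: 76^α · 728^(1−α) = 3^α · 1512^(1−α).
(76/3)^α = (1512/728)^(1−α); take logs: α·ln(76/3) = (1−α)·ln(1512/728), i.e. α·3.2321211 = (1−α)·0.7308875.
With A = 3.2321211 and B = 0.7308875: α·A = (1−α)·B, so α = B/(A+B) = 0.7308875/3.9630086 ≈ 0.1844.

α ≈ 0.1844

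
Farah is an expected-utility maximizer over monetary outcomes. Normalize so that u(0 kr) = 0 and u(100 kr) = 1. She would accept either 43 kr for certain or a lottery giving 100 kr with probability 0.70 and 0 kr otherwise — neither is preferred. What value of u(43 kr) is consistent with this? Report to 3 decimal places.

The indifference gives u(43 kr) = 0.70·u(100 kr) + 0.30·u(0 kr) = 0.70·1 + 0.30·0 = 0.70.

0.700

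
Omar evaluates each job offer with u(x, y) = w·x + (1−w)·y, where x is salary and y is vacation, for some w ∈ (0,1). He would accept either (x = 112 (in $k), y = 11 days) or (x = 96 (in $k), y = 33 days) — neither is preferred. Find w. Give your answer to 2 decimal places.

w = 0.58

Indifference: w·112 + (1−w)·11 = w·96 + (1−w)·33.
w·(112−96) = (1−w)·(33−11), i.e. w·16 = (1−w)·22.
The marginal rate of substitution is 22/16, so w = 22/(16+22) = 0.58.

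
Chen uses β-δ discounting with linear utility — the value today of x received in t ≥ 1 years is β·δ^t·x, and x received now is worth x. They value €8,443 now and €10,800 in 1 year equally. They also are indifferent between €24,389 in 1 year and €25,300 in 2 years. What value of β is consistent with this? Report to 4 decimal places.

The second indifference involves only future payoffs, so β cancels: β·δ^1·24389 = β·δ^2·25300, giving δ = 24389/25300 = 0.96399.
The first indifference: 8443 = β·δ·10800, so β = 8443/(δ·10800) = 8443/(0.96399·10800) ≈ 0.8110.

β ≈ 0.8110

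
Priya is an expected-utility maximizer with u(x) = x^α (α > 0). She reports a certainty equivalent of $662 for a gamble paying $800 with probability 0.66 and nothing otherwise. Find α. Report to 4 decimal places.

Since u(0) = 0, the lottery's EU is 0.66·800^α.
Setting u(662) equal to that: 662^α = 0.66·800^α ⇒ (662/800)^α = 0.66.
Taking logs: α·ln(662/800) = ln(0.66), so α = -0.4155154 / -0.1893462 ≈ 2.1945.

α ≈ 2.1945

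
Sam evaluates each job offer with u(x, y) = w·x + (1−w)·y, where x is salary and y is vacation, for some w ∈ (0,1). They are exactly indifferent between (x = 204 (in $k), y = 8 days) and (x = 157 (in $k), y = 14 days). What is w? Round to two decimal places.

Equating utilities: w·204 + (1−w)·8 = w·157 + (1−w)·14.
w·(204−157) = (1−w)·(14−8), i.e. w·47 = (1−w)·6.
Hence w = 6/(47+6) = 6/53 = 0.11.

w = 0.11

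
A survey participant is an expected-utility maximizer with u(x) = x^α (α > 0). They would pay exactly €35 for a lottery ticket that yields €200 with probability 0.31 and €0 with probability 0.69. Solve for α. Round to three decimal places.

α ≈ 0.672

The lottery's expected utility is 0.31·u(200) + 0.69·u(0) = 0.31·200^α (since u(0) = 0 for α > 0).
Equating: 35^α = 0.31·200^α, i.e. 0.1750^α = 0.31.
Take logs: α = ln 0.31 / ln(35/200) ≈ 0.67195.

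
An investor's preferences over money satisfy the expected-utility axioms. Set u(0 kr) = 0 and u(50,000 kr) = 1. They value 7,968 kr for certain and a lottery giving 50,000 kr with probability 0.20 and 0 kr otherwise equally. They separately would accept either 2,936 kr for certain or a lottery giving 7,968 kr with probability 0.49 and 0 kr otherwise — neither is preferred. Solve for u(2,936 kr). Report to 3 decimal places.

From the first indifference, u(7,968 kr) = 0.20·u(50,000 kr) + 0.80·u(0 kr) = 0.20·1 + 0.80·0 = 0.20.
Then u(2,936 kr) = 0.49·u(7,968 kr) + 0.51·u(0 kr) = 0.49·0.20 + 0.51·0.00 = 0.0980.

0.098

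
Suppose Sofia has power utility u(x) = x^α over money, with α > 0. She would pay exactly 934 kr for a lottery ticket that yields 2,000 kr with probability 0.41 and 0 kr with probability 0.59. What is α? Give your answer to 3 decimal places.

α ≈ 1.171

The lottery's expected utility is 0.41·u(2000) + 0.59·u(0) = 0.41·2000^α (since u(0) = 0 for α > 0).
Setting u(934) equal to that: 934^α = 0.41·2000^α ⇒ (934/2000)^α = 0.41.
Taking logs: α·ln(934/2000) = ln(0.41), so α = -0.891598 / -0.761426 ≈ 1.171.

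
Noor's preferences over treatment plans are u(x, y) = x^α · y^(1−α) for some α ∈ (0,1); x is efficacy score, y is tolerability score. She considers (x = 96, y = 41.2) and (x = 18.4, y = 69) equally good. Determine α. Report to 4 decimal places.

Set the two utilities equal: 96^α·41.2^(1−α) = 18.4^α·69^(1−α).
Taking logs: α·ln 96 + (1−α)·ln 41.2 = α·ln 18.4 + (1−α)·ln 69, i.e. α·1.6519975 = (1−α)·0.5156682.
So α/(1−α) = (0.5156682)/(1.6519975) = 0.3121483, and α = 0.3121483/1.3121483 ≈ 0.2379.

α ≈ 0.2379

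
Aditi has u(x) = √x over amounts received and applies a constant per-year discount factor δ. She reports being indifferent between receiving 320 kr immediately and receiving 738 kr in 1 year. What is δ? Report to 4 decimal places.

Indifference means u(320) = δ · u(738), so δ = u(320)/u(738).
Since u(x) = √x, δ = √(320/738) = 0.65849.

δ ≈ 0.6585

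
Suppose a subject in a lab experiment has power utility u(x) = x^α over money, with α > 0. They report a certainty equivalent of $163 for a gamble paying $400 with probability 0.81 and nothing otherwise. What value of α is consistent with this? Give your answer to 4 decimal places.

α ≈ 0.2347

Since u(0) = 0, the lottery's EU is 0.81·400^α.
Indifference: 163^α = 0.81·400^α, so (163/400)^α = 0.81.
Take logs: α = ln 0.81 / ln(163/400) ≈ 0.234731.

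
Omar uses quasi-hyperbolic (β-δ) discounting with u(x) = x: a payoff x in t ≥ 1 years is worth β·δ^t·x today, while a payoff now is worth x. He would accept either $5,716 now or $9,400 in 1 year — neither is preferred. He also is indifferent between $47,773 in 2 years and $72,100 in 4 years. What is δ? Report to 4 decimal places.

The second indifference involves only future payoffs, so β cancels: β·δ^2·47773 = β·δ^4·72100, giving δ^2 = 47773/72100 = 0.66259, so δ = 0.81400.

δ ≈ 0.8140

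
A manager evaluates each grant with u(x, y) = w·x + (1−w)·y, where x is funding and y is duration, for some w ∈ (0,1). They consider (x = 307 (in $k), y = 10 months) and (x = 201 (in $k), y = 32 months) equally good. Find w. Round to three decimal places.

Indifference: w·307 + (1−w)·10 = w·201 + (1−w)·32.
Rearranging, 106·w − 22·(1−w) = 0.
So w/(1−w) = 22/106 = 0.2075, giving w = 22/(106+22) = 0.172.

w = 0.172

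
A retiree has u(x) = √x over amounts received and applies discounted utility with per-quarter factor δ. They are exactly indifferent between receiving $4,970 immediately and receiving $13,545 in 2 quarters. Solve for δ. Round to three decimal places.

δ ≈ 0.778

The payoff in 2 quarters is discounted by δ^2, so u(4970) = δ^2·u(13545) and δ^2 = u(4970)/u(13545).
Since u(x) = √x, δ^2 = √(4970/13545) = 0.60574.
Taking the square root: δ = 0.60574^(1/2) ≈ 0.778.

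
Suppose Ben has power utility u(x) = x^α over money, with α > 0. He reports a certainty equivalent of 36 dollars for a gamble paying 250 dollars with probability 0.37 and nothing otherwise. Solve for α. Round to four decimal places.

EU(lottery) = 0.37·250^α + 0.63·0 = 0.37·250^α.
Setting u(36) equal to that: 36^α = 0.37·250^α ⇒ (36/250)^α = 0.37.
Take logs: α = ln 0.37 / ln(36/250) ≈ 0.513045.

α ≈ 0.5130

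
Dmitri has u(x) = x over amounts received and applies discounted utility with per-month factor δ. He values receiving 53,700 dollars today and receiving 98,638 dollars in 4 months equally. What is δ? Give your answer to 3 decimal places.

Indifference means u(53700) = δ^4 · u(98638), so δ^4 = u(53700)/u(98638).
With u(x) = x: δ^4 = 53700/98638 = 0.54441.
So δ = 0.54441^(1/4) ≈ 0.859.

δ ≈ 0.859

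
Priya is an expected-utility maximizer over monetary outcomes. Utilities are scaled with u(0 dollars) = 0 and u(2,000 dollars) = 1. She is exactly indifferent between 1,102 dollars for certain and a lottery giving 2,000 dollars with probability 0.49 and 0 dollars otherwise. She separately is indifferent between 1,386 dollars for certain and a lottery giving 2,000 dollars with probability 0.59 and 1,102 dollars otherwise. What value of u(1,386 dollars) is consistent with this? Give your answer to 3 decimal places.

From the first indifference, u(1,102 dollars) = 0.49·u(2,000 dollars) + 0.51·u(0 dollars) = 0.49·1 + 0.51·0 = 0.49.
Chaining: u(1,386 dollars) = 0.59·1.00 + 0.41·0.49 = 0.7909.

0.791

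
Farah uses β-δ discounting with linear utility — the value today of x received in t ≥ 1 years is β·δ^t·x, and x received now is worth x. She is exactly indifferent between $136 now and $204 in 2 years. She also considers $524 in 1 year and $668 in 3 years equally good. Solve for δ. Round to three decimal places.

From the later pair, β·δ^1·524 = β·δ^3·668; dividing through, δ^2 = 524/668 = 0.78443, so δ = 0.88568.

δ ≈ 0.886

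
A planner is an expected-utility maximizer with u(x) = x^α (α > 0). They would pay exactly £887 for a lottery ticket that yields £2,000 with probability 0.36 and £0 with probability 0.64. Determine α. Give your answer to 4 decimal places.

α ≈ 1.2566

EU(lottery) = 0.36·2000^α + 0.64·0 = 0.36·2000^α.
Equating: 887^α = 0.36·2000^α, i.e. 0.4435^α = 0.36.
α = ln(0.36) / ln(887/2000) = -1.0216512/-0.8130575 ≈ 1.2566.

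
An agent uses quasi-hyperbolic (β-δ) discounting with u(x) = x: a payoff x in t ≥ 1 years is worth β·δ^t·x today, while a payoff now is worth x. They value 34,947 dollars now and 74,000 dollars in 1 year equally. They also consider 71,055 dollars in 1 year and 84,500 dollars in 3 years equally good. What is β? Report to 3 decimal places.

The second indifference involves only future payoffs, so β cancels: β·δ^1·71055 = β·δ^3·84500, giving δ^2 = 71055/84500 = 0.84089, so δ = 0.91700.
The first indifference: 34947 = β·δ·74000, so β = 34947/(δ·74000) = 34947/(0.91700·74000) ≈ 0.515.

β ≈ 0.515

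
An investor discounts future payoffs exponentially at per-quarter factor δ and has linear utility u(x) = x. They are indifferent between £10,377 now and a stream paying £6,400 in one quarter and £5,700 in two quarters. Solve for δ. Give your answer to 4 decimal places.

δ ≈ 0.9000

Present value of the stream is 6400·δ + 5700·δ². Indifference gives 6400δ + 5700δ² = 10377.
Rearranged: 5700δ² + 6400δ − 10377 = 0.
The positive root is δ = [−6400 + √(6400² + 4·5700·10377)] / (2·5700) = (−6400 + 16660.000)/11400 ≈ 0.9000.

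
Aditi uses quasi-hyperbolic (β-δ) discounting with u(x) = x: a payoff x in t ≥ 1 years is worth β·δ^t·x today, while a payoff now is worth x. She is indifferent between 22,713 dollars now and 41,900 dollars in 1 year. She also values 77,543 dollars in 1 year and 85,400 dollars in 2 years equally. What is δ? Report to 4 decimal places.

δ ≈ 0.9080

From the later pair, β·δ^1·77543 = β·δ^2·85400; dividing through, δ = 77543/85400 = 0.90800.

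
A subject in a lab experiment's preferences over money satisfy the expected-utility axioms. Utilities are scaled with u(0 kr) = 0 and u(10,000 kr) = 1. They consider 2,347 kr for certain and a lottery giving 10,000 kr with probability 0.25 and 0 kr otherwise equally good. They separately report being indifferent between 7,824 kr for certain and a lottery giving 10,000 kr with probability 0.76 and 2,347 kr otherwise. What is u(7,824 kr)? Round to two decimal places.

0.82

First, u(2,347 kr) = 0.25·u(10,000 kr) + 0.75·u(0 kr) = 0.25.
Then u(7,824 kr) = 0.76·u(10,000 kr) + 0.24·u(2,347 kr) = 0.76·1.00 + 0.24·0.25 = 0.8200.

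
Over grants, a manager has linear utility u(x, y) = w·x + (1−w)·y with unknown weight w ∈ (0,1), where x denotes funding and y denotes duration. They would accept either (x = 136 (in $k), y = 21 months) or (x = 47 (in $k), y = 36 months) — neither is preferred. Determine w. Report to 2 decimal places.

w = 0.14

Equating utilities: w·136 + (1−w)·21 = w·47 + (1−w)·36.
w·(136−47) = (1−w)·(36−21), i.e. w·89 = (1−w)·15.
The marginal rate of substitution is 15/89, so w = 15/(89+15) = 0.14.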